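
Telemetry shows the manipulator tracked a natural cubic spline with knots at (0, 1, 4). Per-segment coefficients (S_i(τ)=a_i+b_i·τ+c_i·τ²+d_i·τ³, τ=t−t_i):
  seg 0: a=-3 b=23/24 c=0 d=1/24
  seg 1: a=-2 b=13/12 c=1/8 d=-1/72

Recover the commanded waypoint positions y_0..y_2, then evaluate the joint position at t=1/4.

y_0 = S_0(0) = a_0 = -3
y_1 = S_1(0) = a_1 = -2
y_2 = S_1(3) = 2
t_q=1/4 is in segment 0 (τ=1/4); S_0(τ)=-1413/512

y_0=-3 y_1=-2 y_2=2
S(1/4) = -1413/512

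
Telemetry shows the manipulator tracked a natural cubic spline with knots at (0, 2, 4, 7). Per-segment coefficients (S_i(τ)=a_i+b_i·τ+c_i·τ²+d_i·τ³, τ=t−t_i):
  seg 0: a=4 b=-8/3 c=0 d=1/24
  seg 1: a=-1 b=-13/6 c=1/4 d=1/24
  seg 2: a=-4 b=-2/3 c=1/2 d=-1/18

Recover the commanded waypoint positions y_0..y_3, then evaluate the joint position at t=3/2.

y_0=4 y_1=-1 y_2=-4 y_3=-3
S(3/2) = 9/64

y_0 = S_0(0) = a_0 = 4
y_1 = S_1(0) = a_1 = -1
y_2 = S_2(0) = a_2 = -4
y_3 = S_2(3) = -3
t_q=3/2 is in segment 0 (τ=3/2); S_0(τ)=9/64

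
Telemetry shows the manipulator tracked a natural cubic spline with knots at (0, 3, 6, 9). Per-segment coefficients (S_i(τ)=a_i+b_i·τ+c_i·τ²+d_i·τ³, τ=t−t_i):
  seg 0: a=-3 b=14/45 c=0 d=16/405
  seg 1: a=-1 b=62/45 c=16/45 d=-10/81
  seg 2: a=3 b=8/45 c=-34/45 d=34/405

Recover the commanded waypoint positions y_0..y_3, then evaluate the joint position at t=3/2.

y_0=-3 y_1=-1 y_2=3 y_3=-1
S(3/2) = -12/5

y_0 = S_0(0) = a_0 = -3
y_1 = S_1(0) = a_1 = -1
y_2 = S_2(0) = a_2 = 3
y_3 = S_2(3) = -1
t_q=3/2 is in segment 0 (τ=3/2); S_0(τ)=-12/5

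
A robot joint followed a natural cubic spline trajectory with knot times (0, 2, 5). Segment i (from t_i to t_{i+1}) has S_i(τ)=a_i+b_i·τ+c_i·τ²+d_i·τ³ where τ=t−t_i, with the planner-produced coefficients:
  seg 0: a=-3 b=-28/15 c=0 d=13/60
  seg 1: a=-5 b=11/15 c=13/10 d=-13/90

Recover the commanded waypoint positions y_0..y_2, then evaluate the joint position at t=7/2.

y_0=-3 y_1=-5 y_2=5
S(7/2) = -117/80

y_0 = S_0(0) = a_0 = -3
y_1 = S_1(0) = a_1 = -5
y_2 = S_1(3) = 5
t_q=7/2 is in segment 1 (τ=3/2); S_1(τ)=-117/80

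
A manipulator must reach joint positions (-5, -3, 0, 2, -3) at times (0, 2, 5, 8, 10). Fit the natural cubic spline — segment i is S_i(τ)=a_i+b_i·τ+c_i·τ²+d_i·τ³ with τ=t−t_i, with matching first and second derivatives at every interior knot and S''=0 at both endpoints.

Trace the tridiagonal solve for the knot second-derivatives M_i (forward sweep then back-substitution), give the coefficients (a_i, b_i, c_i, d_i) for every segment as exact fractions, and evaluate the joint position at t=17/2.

  seg 0: a=-5 b=1057/1020 c=0 d=-37/4080
  seg 1: a=-3 b=473/510 c=-37/680 d=481/18360
  seg 2: a=0 b=157/120 c=37/204 d=-2419/18360
  seg 3: a=2 b=-296/255 c=-683/680 d=683/4080
S(17/2) = 12941/10880

Δ: Δ0=1, Δ1=1, Δ2=2/3, Δ3=-5/2
row 1: diag=10, rhs=0; c'=3/10, d'=0
row 2: denom=12−3·3/10=111/10; d'=(-2−3·0)/(111/10)=-20/111
row 3: denom=10−3·10/37=340/37; d'=(-19−3·-20/111)/(340/37)=-683/340
back: M3=-683/340
back: M2=-20/111−10/37·-683/340=37/102
back: M1=0−3/10·37/102=-37/340
M: M0=0, M1=-37/340, M2=37/102, M3=-683/340, M4=0
seg 0: a=-5, c=M0/2=0, d=(M1−M0)/(6·2)=-37/4080, b=Δ0−h0·(2M0+M1)/6=1057/1020
seg 1: a=-3, c=M1/2=-37/680, d=(M2−M1)/(6·3)=481/18360, b=Δ1−h1·(2M1+M2)/6=473/510
seg 2: a=0, c=M2/2=37/204, d=(M3−M2)/(6·3)=-2419/18360, b=Δ2−h2·(2M2+M3)/6=157/120
seg 3: a=2, c=M3/2=-683/680, d=(M4−M3)/(6·2)=683/4080, b=Δ3−h3·(2M3+M4)/6=-296/255
t_q=17/2 → seg 3, τ=1/2; S=2+-296/255·τ+-683/680·τ²+683/4080·τ³=12941/10880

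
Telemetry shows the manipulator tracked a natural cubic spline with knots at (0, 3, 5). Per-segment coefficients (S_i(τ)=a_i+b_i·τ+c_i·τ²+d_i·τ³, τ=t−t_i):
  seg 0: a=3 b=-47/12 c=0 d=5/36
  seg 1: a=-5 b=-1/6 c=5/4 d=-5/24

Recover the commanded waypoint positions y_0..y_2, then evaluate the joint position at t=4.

y_0 = S_0(0) = a_0 = 3
y_1 = S_1(0) = a_1 = -5
y_2 = S_1(2) = -2
t_q=4 is in segment 1 (τ=1); S_1(τ)=-33/8

y_0=3 y_1=-5 y_2=-2
S(4) = -33/8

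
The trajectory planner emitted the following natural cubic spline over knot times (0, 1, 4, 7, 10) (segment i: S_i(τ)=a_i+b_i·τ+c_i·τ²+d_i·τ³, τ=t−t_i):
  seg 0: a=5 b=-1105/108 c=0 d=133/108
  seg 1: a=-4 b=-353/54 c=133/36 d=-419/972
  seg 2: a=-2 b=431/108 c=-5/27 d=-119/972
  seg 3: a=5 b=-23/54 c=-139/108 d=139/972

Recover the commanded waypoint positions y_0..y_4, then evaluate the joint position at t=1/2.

y_0 = S_0(0) = a_0 = 5
y_1 = S_1(0) = a_1 = -4
y_2 = S_2(0) = a_2 = -2
y_3 = S_3(0) = a_3 = 5
y_4 = S_3(3) = -4
t_q=1/2 is in segment 0 (τ=1/2); S_0(τ)=11/288

y_0=5 y_1=-4 y_2=-2 y_3=5 y_4=-4
S(1/2) = 11/288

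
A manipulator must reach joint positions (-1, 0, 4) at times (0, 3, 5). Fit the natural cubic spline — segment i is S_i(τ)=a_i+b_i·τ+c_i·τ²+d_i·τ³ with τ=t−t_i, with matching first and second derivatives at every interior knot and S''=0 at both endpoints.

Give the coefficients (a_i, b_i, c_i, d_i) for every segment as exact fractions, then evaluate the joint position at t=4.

Δ: Δ0=1/3, Δ1=2
row 1: diag=10, rhs=10; c'=1/5, d'=1
back: M1=1
M: M0=0, M1=1, M2=0
seg 0: a=-1, c=M0/2=0, d=(M1−M0)/(6·3)=1/18, b=Δ0−h0·(2M0+M1)/6=-1/6
seg 1: a=0, c=M1/2=1/2, d=(M2−M1)/(6·2)=-1/12, b=Δ1−h1·(2M1+M2)/6=4/3
t_q=4 → seg 1, τ=1; S=0+4/3·τ+1/2·τ²+-1/12·τ³=7/4

  seg 0: a=-1 b=-1/6 c=0 d=1/18
  seg 1: a=0 b=4/3 c=1/2 d=-1/12
S(4) = 7/4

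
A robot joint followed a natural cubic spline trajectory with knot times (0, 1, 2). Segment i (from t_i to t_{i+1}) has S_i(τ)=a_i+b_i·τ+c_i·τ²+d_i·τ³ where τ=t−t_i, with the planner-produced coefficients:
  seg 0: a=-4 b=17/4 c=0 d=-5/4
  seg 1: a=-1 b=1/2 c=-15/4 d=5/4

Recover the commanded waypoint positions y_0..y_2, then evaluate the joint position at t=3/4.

y_0 = S_0(0) = a_0 = -4
y_1 = S_1(0) = a_1 = -1
y_2 = S_1(1) = -3
t_q=3/4 is in segment 0 (τ=3/4); S_0(τ)=-343/256

y_0=-4 y_1=-1 y_2=-3
S(3/4) = -343/256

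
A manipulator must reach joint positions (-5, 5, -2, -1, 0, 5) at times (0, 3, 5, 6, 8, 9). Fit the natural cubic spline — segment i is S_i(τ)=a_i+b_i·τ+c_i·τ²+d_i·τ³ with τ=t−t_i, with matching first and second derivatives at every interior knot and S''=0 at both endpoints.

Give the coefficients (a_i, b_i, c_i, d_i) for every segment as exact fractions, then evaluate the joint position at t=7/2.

  seg 0: a=-5 b=31567/5196 c=0 d=-1583/5196
  seg 1: a=5 b=-5587/2598 c=-4749/1732 d=10741/10392
  seg 2: a=-2 b=-929/1299 c=1498/433 d=-2266/1299
  seg 3: a=-1 b=1261/1299 c=-768/433 d=7993/10392
  seg 4: a=0 b=8069/2598 c=4921/1732 d=-4921/5196
S(7/2) = 93347/27712

Δ: Δ0=10/3, Δ1=-7/2, Δ2=1, Δ3=1/2, Δ4=5
row 1: diag=10, rhs=-41; c'=1/5, d'=-41/10
row 2: denom=6−2·1/5=28/5; d'=(27−2·-41/10)/(28/5)=44/7
row 3: denom=6−1·5/28=163/28; d'=(-3−1·44/7)/(163/28)=-260/163
row 4: denom=6−2·56/163=866/163; d'=(27−2·-260/163)/(866/163)=4921/866
back: M4=4921/866
back: M3=-260/163−56/163·4921/866=-1536/433
back: M2=44/7−5/28·-1536/433=2996/433
back: M1=-41/10−1/5·2996/433=-4749/866
M: M0=0, M1=-4749/866, M2=2996/433, M3=-1536/433, M4=4921/866, M5=0
seg 0: a=-5, c=M0/2=0, d=(M1−M0)/(6·3)=-1583/5196, b=Δ0−h0·(2M0+M1)/6=31567/5196
seg 1: a=5, c=M1/2=-4749/1732, d=(M2−M1)/(6·2)=10741/10392, b=Δ1−h1·(2M1+M2)/6=-5587/2598
seg 2: a=-2, c=M2/2=1498/433, d=(M3−M2)/(6·1)=-2266/1299, b=Δ2−h2·(2M2+M3)/6=-929/1299
seg 3: a=-1, c=M3/2=-768/433, d=(M4−M3)/(6·2)=7993/10392, b=Δ3−h3·(2M3+M4)/6=1261/1299
seg 4: a=0, c=M4/2=4921/1732, d=(M5−M4)/(6·1)=-4921/5196, b=Δ4−h4·(2M4+M5)/6=8069/2598
t_q=7/2 → seg 1, τ=1/2; S=5+-5587/2598·τ+-4749/1732·τ²+10741/10392·τ³=93347/27712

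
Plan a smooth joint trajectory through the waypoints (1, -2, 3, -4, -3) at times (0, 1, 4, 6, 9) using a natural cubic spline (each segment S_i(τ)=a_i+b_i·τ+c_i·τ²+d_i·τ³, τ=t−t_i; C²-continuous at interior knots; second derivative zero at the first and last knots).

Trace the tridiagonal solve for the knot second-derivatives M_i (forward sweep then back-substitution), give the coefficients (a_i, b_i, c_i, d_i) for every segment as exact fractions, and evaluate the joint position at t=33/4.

  seg 0: a=1 b=-1330/339 c=0 d=313/339
  seg 1: a=-2 b=-391/339 c=313/113 d=-1861/3051
  seg 2: a=3 b=-340/339 c=-922/339 d=665/904
  seg 3: a=-4 b=-2071/678 c=2297/1356 d=-2297/12204
S(33/4) = -128471/28928

Δ: Δ0=-3, Δ1=5/3, Δ2=-7/2, Δ3=1/3
row 1: diag=8, rhs=28; c'=3/8, d'=7/2
row 2: denom=10−3·3/8=71/8; d'=(-31−3·7/2)/(71/8)=-332/71
row 3: denom=10−2·16/71=678/71; d'=(23−2·-332/71)/(678/71)=2297/678
back: M3=2297/678
back: M2=-332/71−16/71·2297/678=-1844/339
back: M1=7/2−3/8·-1844/339=626/113
M: M0=0, M1=626/113, M2=-1844/339, M3=2297/678, M4=0
seg 0: a=1, c=M0/2=0, d=(M1−M0)/(6·1)=313/339, b=Δ0−h0·(2M0+M1)/6=-1330/339
seg 1: a=-2, c=M1/2=313/113, d=(M2−M1)/(6·3)=-1861/3051, b=Δ1−h1·(2M1+M2)/6=-391/339
seg 2: a=3, c=M2/2=-922/339, d=(M3−M2)/(6·2)=665/904, b=Δ2−h2·(2M2+M3)/6=-340/339
seg 3: a=-4, c=M3/2=2297/1356, d=(M4−M3)/(6·3)=-2297/12204, b=Δ3−h3·(2M3+M4)/6=-2071/678
t_q=33/4 → seg 3, τ=9/4; S=-4+-2071/678·τ+2297/1356·τ²+-2297/12204·τ³=-128471/28928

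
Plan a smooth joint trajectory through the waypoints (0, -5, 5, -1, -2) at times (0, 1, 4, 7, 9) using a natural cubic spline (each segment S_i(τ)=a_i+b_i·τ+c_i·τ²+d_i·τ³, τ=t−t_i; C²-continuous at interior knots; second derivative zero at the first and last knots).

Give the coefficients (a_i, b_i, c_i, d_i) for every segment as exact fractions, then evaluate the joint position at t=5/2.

Δ: Δ0=-5, Δ1=10/3, Δ2=-2, Δ3=-1/2
row 1: diag=8, rhs=50; c'=3/8, d'=25/4
row 2: denom=12−3·3/8=87/8; d'=(-32−3·25/4)/(87/8)=-14/3
row 3: denom=10−3·8/29=266/29; d'=(9−3·-14/3)/(266/29)=667/266
back: M3=667/266
back: M2=-14/3−8/29·667/266=-2138/399
back: M1=25/4−3/8·-2138/399=2197/266
M: M0=0, M1=2197/266, M2=-2138/399, M3=667/266, M4=0
seg 0: a=0, c=M0/2=0, d=(M1−M0)/(6·1)=2197/1596, b=Δ0−h0·(2M0+M1)/6=-10177/1596
seg 1: a=-5, c=M1/2=2197/532, d=(M2−M1)/(6·3)=-10867/14364, b=Δ1−h1·(2M1+M2)/6=-1793/798
seg 2: a=5, c=M2/2=-1069/399, d=(M3−M2)/(6·3)=6277/14364, b=Δ2−h2·(2M2+M3)/6=3359/1596
seg 3: a=-1, c=M3/2=667/532, d=(M4−M3)/(6·2)=-667/3192, b=Δ3−h3·(2M3+M4)/6=-1733/798
t_q=5/2 → seg 1, τ=3/2; S=-5+-1793/798·τ+2197/532·τ²+-10867/14364·τ³=-6945/4256

  seg 0: a=0 b=-10177/1596 c=0 d=2197/1596
  seg 1: a=-5 b=-1793/798 c=2197/532 d=-10867/14364
  seg 2: a=5 b=3359/1596 c=-1069/399 d=6277/14364
  seg 3: a=-1 b=-1733/798 c=667/532 d=-667/3192
S(5/2) = -6945/4256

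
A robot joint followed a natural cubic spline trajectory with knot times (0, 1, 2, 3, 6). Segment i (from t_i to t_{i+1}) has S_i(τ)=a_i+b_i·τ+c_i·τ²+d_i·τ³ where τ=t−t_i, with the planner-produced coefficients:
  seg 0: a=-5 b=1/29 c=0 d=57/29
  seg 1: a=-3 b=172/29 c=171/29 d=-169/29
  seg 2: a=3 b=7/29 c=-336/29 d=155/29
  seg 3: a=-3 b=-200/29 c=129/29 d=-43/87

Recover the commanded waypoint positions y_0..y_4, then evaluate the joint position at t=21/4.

y_0 = S_0(0) = a_0 = -5
y_1 = S_1(0) = a_1 = -3
y_2 = S_2(0) = a_2 = 3
y_3 = S_3(0) = a_3 = -3
y_4 = S_3(3) = 3
t_q=21/4 is in segment 3 (τ=9/4); S_3(τ)=-3021/1856

y_0=-5 y_1=-3 y_2=3 y_3=-3 y_4=3
S(21/4) = -3021/1856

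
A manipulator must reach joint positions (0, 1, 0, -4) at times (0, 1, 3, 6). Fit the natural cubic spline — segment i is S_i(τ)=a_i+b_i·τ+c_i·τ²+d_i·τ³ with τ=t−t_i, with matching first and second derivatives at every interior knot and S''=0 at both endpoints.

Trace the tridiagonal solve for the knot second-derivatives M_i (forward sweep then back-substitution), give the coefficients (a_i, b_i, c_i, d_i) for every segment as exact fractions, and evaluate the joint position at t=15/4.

  seg 0: a=0 b=26/21 c=0 d=-5/21
  seg 1: a=1 b=11/21 c=-5/7 d=17/168
  seg 2: a=0 b=-47/42 c=-3/28 d=1/84
S(15/4) = -229/256

Δ: Δ0=1, Δ1=-1/2, Δ2=-4/3
row 1: diag=6, rhs=-9; c'=1/3, d'=-3/2
row 2: denom=10−2·1/3=28/3; d'=(-5−2·-3/2)/(28/3)=-3/14
back: M2=-3/14
back: M1=-3/2−1/3·-3/14=-10/7
M: M0=0, M1=-10/7, M2=-3/14, M3=0
seg 0: a=0, c=M0/2=0, d=(M1−M0)/(6·1)=-5/21, b=Δ0−h0·(2M0+M1)/6=26/21
seg 1: a=1, c=M1/2=-5/7, d=(M2−M1)/(6·2)=17/168, b=Δ1−h1·(2M1+M2)/6=11/21
seg 2: a=0, c=M2/2=-3/28, d=(M3−M2)/(6·3)=1/84, b=Δ2−h2·(2M2+M3)/6=-47/42
t_q=15/4 → seg 2, τ=3/4; S=0+-47/42·τ+-3/28·τ²+1/84·τ³=-229/256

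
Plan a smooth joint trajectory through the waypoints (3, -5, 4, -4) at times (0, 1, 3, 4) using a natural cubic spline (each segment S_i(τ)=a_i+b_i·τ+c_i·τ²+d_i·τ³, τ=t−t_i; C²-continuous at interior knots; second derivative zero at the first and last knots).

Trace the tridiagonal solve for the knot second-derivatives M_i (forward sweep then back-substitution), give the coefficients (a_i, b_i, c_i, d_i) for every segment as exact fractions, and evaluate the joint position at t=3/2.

Δ: Δ0=-8, Δ1=9/2, Δ2=-8
row 1: diag=6, rhs=75; c'=1/3, d'=25/2
row 2: denom=6−2·1/3=16/3; d'=(-75−2·25/2)/(16/3)=-75/4
back: M2=-75/4
back: M1=25/2−1/3·-75/4=75/4
M: M0=0, M1=75/4, M2=-75/4, M3=0
seg 0: a=3, c=M0/2=0, d=(M1−M0)/(6·1)=25/8, b=Δ0−h0·(2M0+M1)/6=-89/8
seg 1: a=-5, c=M1/2=75/8, d=(M2−M1)/(6·2)=-25/8, b=Δ1−h1·(2M1+M2)/6=-7/4
seg 2: a=4, c=M2/2=-75/8, d=(M3−M2)/(6·1)=25/8, b=Δ2−h2·(2M2+M3)/6=-7/4
t_q=3/2 → seg 1, τ=1/2; S=-5+-7/4·τ+75/8·τ²+-25/8·τ³=-251/64

  seg 0: a=3 b=-89/8 c=0 d=25/8
  seg 1: a=-5 b=-7/4 c=75/8 d=-25/8
  seg 2: a=4 b=-7/4 c=-75/8 d=25/8
S(3/2) = -251/64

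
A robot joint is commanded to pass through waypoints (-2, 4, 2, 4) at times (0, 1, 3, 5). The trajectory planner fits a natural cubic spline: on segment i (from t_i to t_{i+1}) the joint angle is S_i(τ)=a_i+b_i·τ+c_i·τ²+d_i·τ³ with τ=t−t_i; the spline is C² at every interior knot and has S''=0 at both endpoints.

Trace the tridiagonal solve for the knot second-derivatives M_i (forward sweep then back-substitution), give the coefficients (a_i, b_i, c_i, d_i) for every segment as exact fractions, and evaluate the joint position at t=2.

  seg 0: a=-2 b=81/11 c=0 d=-15/11
  seg 1: a=4 b=36/11 c=-45/11 d=43/44
  seg 2: a=2 b=-15/11 c=39/22 d=-13/44
S(2) = 183/44

Δ: Δ0=6, Δ1=-1, Δ2=1
row 1: diag=6, rhs=-42; c'=1/3, d'=-7
row 2: denom=8−2·1/3=22/3; d'=(12−2·-7)/(22/3)=39/11
back: M2=39/11
back: M1=-7−1/3·39/11=-90/11
M: M0=0, M1=-90/11, M2=39/11, M3=0
seg 0: a=-2, c=M0/2=0, d=(M1−M0)/(6·1)=-15/11, b=Δ0−h0·(2M0+M1)/6=81/11
seg 1: a=4, c=M1/2=-45/11, d=(M2−M1)/(6·2)=43/44, b=Δ1−h1·(2M1+M2)/6=36/11
seg 2: a=2, c=M2/2=39/22, d=(M3−M2)/(6·2)=-13/44, b=Δ2−h2·(2M2+M3)/6=-15/11
t_q=2 → seg 1, τ=1; S=4+36/11·τ+-45/11·τ²+43/44·τ³=183/44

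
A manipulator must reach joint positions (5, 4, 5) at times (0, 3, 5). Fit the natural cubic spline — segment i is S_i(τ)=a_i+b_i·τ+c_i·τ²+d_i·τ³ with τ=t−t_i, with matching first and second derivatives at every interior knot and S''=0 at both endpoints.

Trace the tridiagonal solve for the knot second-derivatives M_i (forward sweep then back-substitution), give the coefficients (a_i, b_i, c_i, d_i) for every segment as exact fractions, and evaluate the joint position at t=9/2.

  seg 0: a=5 b=-7/12 c=0 d=1/36
  seg 1: a=4 b=1/6 c=1/4 d=-1/24
S(9/2) = 299/64

Δ: Δ0=-1/3, Δ1=1/2
row 1: diag=10, rhs=5; c'=1/5, d'=1/2
back: M1=1/2
M: M0=0, M1=1/2, M2=0
seg 0: a=5, c=M0/2=0, d=(M1−M0)/(6·3)=1/36, b=Δ0−h0·(2M0+M1)/6=-7/12
seg 1: a=4, c=M1/2=1/4, d=(M2−M1)/(6·2)=-1/24, b=Δ1−h1·(2M1+M2)/6=1/6
t_q=9/2 → seg 1, τ=3/2; S=4+1/6·τ+1/4·τ²+-1/24·τ³=299/64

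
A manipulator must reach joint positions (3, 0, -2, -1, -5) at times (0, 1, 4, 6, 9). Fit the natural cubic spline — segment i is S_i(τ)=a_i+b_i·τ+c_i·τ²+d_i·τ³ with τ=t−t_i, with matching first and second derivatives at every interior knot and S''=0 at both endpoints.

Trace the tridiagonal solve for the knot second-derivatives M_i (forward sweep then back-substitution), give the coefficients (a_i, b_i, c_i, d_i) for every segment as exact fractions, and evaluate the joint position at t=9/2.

  seg 0: a=3 b=-1106/339 c=0 d=89/339
  seg 1: a=0 b=-839/339 c=89/113 d=-188/3051
  seg 2: a=-2 b=199/339 c=79/339 d=-125/904
  seg 3: a=-1 b=-95/678 c=-809/1356 d=809/12204
S(9/2) = -12045/7232

Δ: Δ0=-3, Δ1=-2/3, Δ2=1/2, Δ3=-4/3
row 1: diag=8, rhs=14; c'=3/8, d'=7/4
row 2: denom=10−3·3/8=71/8; d'=(7−3·7/4)/(71/8)=14/71
row 3: denom=10−2·16/71=678/71; d'=(-11−2·14/71)/(678/71)=-809/678
back: M3=-809/678
back: M2=14/71−16/71·-809/678=158/339
back: M1=7/4−3/8·158/339=178/113
M: M0=0, M1=178/113, M2=158/339, M3=-809/678, M4=0
seg 0: a=3, c=M0/2=0, d=(M1−M0)/(6·1)=89/339, b=Δ0−h0·(2M0+M1)/6=-1106/339
seg 1: a=0, c=M1/2=89/113, d=(M2−M1)/(6·3)=-188/3051, b=Δ1−h1·(2M1+M2)/6=-839/339
seg 2: a=-2, c=M2/2=79/339, d=(M3−M2)/(6·2)=-125/904, b=Δ2−h2·(2M2+M3)/6=199/339
seg 3: a=-1, c=M3/2=-809/1356, d=(M4−M3)/(6·3)=809/12204, b=Δ3−h3·(2M3+M4)/6=-95/678
t_q=9/2 → seg 2, τ=1/2; S=-2+199/339·τ+79/339·τ²+-125/904·τ³=-12045/7232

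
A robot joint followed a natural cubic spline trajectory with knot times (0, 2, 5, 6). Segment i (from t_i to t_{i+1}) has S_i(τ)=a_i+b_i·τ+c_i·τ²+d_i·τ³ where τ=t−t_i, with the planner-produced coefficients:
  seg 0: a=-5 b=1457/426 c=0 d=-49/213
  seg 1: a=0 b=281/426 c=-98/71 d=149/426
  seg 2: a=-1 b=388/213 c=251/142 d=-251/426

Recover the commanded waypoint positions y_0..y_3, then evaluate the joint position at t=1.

y_0=-5 y_1=0 y_2=-1 y_3=2
S(1) = -257/142

y_0 = S_0(0) = a_0 = -5
y_1 = S_1(0) = a_1 = 0
y_2 = S_2(0) = a_2 = -1
y_3 = S_2(1) = 2
t_q=1 is in segment 0 (τ=1); S_0(τ)=-257/142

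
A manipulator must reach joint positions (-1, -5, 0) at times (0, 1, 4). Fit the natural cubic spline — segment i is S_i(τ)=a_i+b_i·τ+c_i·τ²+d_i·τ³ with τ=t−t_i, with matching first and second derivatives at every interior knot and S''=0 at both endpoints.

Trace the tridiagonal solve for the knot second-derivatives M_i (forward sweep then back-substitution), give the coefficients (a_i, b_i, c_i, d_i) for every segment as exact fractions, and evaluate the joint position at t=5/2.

Δ: Δ0=-4, Δ1=5/3
row 1: diag=8, rhs=34; c'=3/8, d'=17/4
back: M1=17/4
M: M0=0, M1=17/4, M2=0
seg 0: a=-1, c=M0/2=0, d=(M1−M0)/(6·1)=17/24, b=Δ0−h0·(2M0+M1)/6=-113/24
seg 1: a=-5, c=M1/2=17/8, d=(M2−M1)/(6·3)=-17/72, b=Δ1−h1·(2M1+M2)/6=-31/12
t_q=5/2 → seg 1, τ=3/2; S=-5+-31/12·τ+17/8·τ²+-17/72·τ³=-313/64

  seg 0: a=-1 b=-113/24 c=0 d=17/24
  seg 1: a=-5 b=-31/12 c=17/8 d=-17/72
S(5/2) = -313/64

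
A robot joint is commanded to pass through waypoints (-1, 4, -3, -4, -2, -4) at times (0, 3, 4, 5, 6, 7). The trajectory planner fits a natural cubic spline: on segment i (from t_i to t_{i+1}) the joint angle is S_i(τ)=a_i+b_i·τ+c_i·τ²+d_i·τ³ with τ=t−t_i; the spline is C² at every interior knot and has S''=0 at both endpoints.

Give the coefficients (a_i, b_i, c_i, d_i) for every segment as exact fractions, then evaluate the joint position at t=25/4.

Δ: Δ0=5/3, Δ1=-7, Δ2=-1, Δ3=2, Δ4=-2
row 1: diag=8, rhs=-52; c'=1/8, d'=-13/2
row 2: denom=4−1·1/8=31/8; d'=(36−1·-13/2)/(31/8)=340/31
row 3: denom=4−1·8/31=116/31; d'=(18−1·340/31)/(116/31)=109/58
row 4: denom=4−1·31/116=433/116; d'=(-24−1·109/58)/(433/116)=-3002/433
back: M4=-3002/433
back: M3=109/58−31/116·-3002/433=1616/433
back: M2=340/31−8/31·1616/433=4332/433
back: M1=-13/2−1/8·4332/433=-3356/433
M: M0=0, M1=-3356/433, M2=4332/433, M3=1616/433, M4=-3002/433, M5=0
seg 0: a=-1, c=M0/2=0, d=(M1−M0)/(6·3)=-1678/3897, b=Δ0−h0·(2M0+M1)/6=7199/1299
seg 1: a=4, c=M1/2=-1678/433, d=(M2−M1)/(6·1)=3844/1299, b=Δ1−h1·(2M1+M2)/6=-7903/1299
seg 2: a=-3, c=M2/2=2166/433, d=(M3−M2)/(6·1)=-1358/1299, b=Δ2−h2·(2M2+M3)/6=-6439/1299
seg 3: a=-4, c=M3/2=808/433, d=(M4−M3)/(6·1)=-2309/1299, b=Δ3−h3·(2M3+M4)/6=2483/1299
seg 4: a=-2, c=M4/2=-1501/433, d=(M5−M4)/(6·1)=1501/1299, b=Δ4−h4·(2M4+M5)/6=404/1299
t_q=25/4 → seg 4, τ=1/4; S=-2+404/1299·τ+-1501/433·τ²+1501/1299·τ³=-58773/27712

  seg 0: a=-1 b=7199/1299 c=0 d=-1678/3897
  seg 1: a=4 b=-7903/1299 c=-1678/433 d=3844/1299
  seg 2: a=-3 b=-6439/1299 c=2166/433 d=-1358/1299
  seg 3: a=-4 b=2483/1299 c=808/433 d=-2309/1299
  seg 4: a=-2 b=404/1299 c=-1501/433 d=1501/1299
S(25/4) = -58773/27712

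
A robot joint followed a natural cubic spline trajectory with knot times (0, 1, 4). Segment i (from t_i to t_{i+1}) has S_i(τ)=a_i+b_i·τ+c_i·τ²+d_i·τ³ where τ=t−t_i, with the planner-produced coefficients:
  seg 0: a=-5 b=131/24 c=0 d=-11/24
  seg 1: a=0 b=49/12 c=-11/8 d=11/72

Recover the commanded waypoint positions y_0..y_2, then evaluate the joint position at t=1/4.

y_0=-5 y_1=0 y_2=4
S(1/4) = -1865/512

y_0 = S_0(0) = a_0 = -5
y_1 = S_1(0) = a_1 = 0
y_2 = S_1(3) = 4
t_q=1/4 is in segment 0 (τ=1/4); S_0(τ)=-1865/512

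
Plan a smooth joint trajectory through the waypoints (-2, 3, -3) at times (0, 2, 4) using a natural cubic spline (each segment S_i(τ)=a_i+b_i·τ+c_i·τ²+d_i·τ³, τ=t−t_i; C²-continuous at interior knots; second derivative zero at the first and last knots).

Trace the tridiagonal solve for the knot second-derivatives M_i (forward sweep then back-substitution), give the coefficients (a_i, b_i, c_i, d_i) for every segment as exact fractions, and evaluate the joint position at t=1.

  seg 0: a=-2 b=31/8 c=0 d=-11/32
  seg 1: a=3 b=-1/4 c=-33/16 d=11/32
S(1) = 49/32

Δ: Δ0=5/2, Δ1=-3
row 1: diag=8, rhs=-33; c'=1/4, d'=-33/8
back: M1=-33/8
M: M0=0, M1=-33/8, M2=0
seg 0: a=-2, c=M0/2=0, d=(M1−M0)/(6·2)=-11/32, b=Δ0−h0·(2M0+M1)/6=31/8
seg 1: a=3, c=M1/2=-33/16, d=(M2−M1)/(6·2)=11/32, b=Δ1−h1·(2M1+M2)/6=-1/4
t_q=1 → seg 0, τ=1; S=-2+31/8·τ+0·τ²+-11/32·τ³=49/32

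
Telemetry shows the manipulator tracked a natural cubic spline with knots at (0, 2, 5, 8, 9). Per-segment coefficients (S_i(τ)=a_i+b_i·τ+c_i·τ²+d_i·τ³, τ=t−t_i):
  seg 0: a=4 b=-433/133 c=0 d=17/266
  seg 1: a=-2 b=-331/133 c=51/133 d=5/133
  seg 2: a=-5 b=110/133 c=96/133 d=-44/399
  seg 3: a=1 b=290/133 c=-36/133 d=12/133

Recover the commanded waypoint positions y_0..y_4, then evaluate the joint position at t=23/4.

y_0 = S_0(0) = a_0 = 4
y_1 = S_1(0) = a_1 = -2
y_2 = S_2(0) = a_2 = -5
y_3 = S_3(0) = a_3 = 1
y_4 = S_3(1) = 3
t_q=23/4 is in segment 2 (τ=3/4); S_2(τ)=-8555/2128

y_0=4 y_1=-2 y_2=-5 y_3=1 y_4=3
S(23/4) = -8555/2128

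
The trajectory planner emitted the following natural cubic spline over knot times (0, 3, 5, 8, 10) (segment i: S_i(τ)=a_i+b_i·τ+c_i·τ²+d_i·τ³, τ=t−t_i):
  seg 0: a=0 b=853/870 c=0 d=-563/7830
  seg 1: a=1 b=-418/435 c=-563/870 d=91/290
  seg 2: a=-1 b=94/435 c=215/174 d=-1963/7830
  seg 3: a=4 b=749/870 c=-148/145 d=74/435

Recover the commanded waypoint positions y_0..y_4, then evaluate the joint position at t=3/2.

y_0=0 y_1=1 y_2=-1 y_3=4 y_4=3
S(3/2) = 2849/2320

y_0 = S_0(0) = a_0 = 0
y_1 = S_1(0) = a_1 = 1
y_2 = S_2(0) = a_2 = -1
y_3 = S_3(0) = a_3 = 4
y_4 = S_3(2) = 3
t_q=3/2 is in segment 0 (τ=3/2); S_0(τ)=2849/2320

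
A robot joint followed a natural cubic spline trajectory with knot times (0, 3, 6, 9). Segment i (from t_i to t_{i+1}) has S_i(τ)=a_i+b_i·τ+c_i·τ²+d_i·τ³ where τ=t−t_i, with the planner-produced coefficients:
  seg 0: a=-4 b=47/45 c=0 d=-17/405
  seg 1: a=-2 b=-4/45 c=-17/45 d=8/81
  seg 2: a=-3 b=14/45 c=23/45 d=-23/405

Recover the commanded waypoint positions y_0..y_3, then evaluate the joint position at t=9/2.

y_0=-4 y_1=-2 y_2=-3 y_3=1
S(9/2) = -53/20

y_0 = S_0(0) = a_0 = -4
y_1 = S_1(0) = a_1 = -2
y_2 = S_2(0) = a_2 = -3
y_3 = S_2(3) = 1
t_q=9/2 is in segment 1 (τ=3/2); S_1(τ)=-53/20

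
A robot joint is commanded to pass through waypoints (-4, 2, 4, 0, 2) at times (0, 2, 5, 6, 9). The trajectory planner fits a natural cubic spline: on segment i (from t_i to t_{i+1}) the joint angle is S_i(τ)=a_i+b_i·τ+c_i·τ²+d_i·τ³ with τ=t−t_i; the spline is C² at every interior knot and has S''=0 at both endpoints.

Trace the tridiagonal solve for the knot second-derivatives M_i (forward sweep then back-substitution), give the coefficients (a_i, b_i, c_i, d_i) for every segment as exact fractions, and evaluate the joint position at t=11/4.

  seg 0: a=-4 b=286/93 c=0 d=-7/372
  seg 1: a=2 b=265/93 c=-7/62 d=-343/1674
  seg 2: a=4 b=-625/186 c=-182/93 d=245/186
  seg 3: a=0 b=-103/31 c=371/186 d=-371/1674
S(11/4) = 15821/3968

Δ: Δ0=3, Δ1=2/3, Δ2=-4, Δ3=2/3
row 1: diag=10, rhs=-14; c'=3/10, d'=-7/5
row 2: denom=8−3·3/10=71/10; d'=(-28−3·-7/5)/(71/10)=-238/71
row 3: denom=8−1·10/71=558/71; d'=(28−1·-238/71)/(558/71)=371/93
back: M3=371/93
back: M2=-238/71−10/71·371/93=-364/93
back: M1=-7/5−3/10·-364/93=-7/31
M: M0=0, M1=-7/31, M2=-364/93, M3=371/93, M4=0
seg 0: a=-4, c=M0/2=0, d=(M1−M0)/(6·2)=-7/372, b=Δ0−h0·(2M0+M1)/6=286/93
seg 1: a=2, c=M1/2=-7/62, d=(M2−M1)/(6·3)=-343/1674, b=Δ1−h1·(2M1+M2)/6=265/93
seg 2: a=4, c=M2/2=-182/93, d=(M3−M2)/(6·1)=245/186, b=Δ2−h2·(2M2+M3)/6=-625/186
seg 3: a=0, c=M3/2=371/186, d=(M4−M3)/(6·3)=-371/1674, b=Δ3−h3·(2M3+M4)/6=-103/31
t_q=11/4 → seg 1, τ=3/4; S=2+265/93·τ+-7/62·τ²+-343/1674·τ³=15821/3968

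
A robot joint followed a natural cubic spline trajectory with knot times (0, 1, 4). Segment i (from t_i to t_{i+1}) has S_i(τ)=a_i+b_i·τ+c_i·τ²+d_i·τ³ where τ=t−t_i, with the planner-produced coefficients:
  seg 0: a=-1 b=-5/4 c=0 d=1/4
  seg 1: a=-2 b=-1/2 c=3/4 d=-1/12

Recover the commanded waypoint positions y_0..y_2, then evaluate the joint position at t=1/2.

y_0 = S_0(0) = a_0 = -1
y_1 = S_1(0) = a_1 = -2
y_2 = S_1(3) = 1
t_q=1/2 is in segment 0 (τ=1/2); S_0(τ)=-51/32

y_0=-1 y_1=-2 y_2=1
S(1/2) = -51/32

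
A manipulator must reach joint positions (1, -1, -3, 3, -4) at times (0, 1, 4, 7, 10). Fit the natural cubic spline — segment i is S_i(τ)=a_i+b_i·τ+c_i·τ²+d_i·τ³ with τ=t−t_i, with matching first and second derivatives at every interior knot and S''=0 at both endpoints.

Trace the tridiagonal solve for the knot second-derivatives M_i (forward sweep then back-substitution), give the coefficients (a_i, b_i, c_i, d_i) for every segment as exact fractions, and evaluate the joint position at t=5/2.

  seg 0: a=1 b=-221/108 c=0 d=5/108
  seg 1: a=-1 b=-103/54 c=5/36 d=89/972
  seg 2: a=-3 b=151/108 c=26/27 d=-247/972
  seg 3: a=3 b=17/54 c=-143/108 d=143/972
S(5/2) = -311/96

Δ: Δ0=-2, Δ1=-2/3, Δ2=2, Δ3=-7/3
row 1: diag=8, rhs=8; c'=3/8, d'=1
row 2: denom=12−3·3/8=87/8; d'=(16−3·1)/(87/8)=104/87
row 3: denom=12−3·8/29=324/29; d'=(-26−3·104/87)/(324/29)=-143/54
back: M3=-143/54
back: M2=104/87−8/29·-143/54=52/27
back: M1=1−3/8·52/27=5/18
M: M0=0, M1=5/18, M2=52/27, M3=-143/54, M4=0
seg 0: a=1, c=M0/2=0, d=(M1−M0)/(6·1)=5/108, b=Δ0−h0·(2M0+M1)/6=-221/108
seg 1: a=-1, c=M1/2=5/36, d=(M2−M1)/(6·3)=89/972, b=Δ1−h1·(2M1+M2)/6=-103/54
seg 2: a=-3, c=M2/2=26/27, d=(M3−M2)/(6·3)=-247/972, b=Δ2−h2·(2M2+M3)/6=151/108
seg 3: a=3, c=M3/2=-143/108, d=(M4−M3)/(6·3)=143/972, b=Δ3−h3·(2M3+M4)/6=17/54
t_q=5/2 → seg 1, τ=3/2; S=-1+-103/54·τ+5/36·τ²+89/972·τ³=-311/96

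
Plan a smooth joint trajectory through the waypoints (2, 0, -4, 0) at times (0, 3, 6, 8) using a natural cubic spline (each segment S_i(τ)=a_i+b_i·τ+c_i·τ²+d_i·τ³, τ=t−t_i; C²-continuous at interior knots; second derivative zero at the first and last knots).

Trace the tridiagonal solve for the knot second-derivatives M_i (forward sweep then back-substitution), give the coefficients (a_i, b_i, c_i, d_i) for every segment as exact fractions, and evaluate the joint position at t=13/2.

  seg 0: a=2 b=-8/37 c=0 d=-50/999
  seg 1: a=0 b=-58/37 c=-50/111 d=176/999
  seg 2: a=-4 b=18/37 c=42/37 d=-7/37
S(13/2) = -1035/296

Δ: Δ0=-2/3, Δ1=-4/3, Δ2=2
row 1: diag=12, rhs=-4; c'=1/4, d'=-1/3
row 2: denom=10−3·1/4=37/4; d'=(20−3·-1/3)/(37/4)=84/37
back: M2=84/37
back: M1=-1/3−1/4·84/37=-100/111
M: M0=0, M1=-100/111, M2=84/37, M3=0
seg 0: a=2, c=M0/2=0, d=(M1−M0)/(6·3)=-50/999, b=Δ0−h0·(2M0+M1)/6=-8/37
seg 1: a=0, c=M1/2=-50/111, d=(M2−M1)/(6·3)=176/999, b=Δ1−h1·(2M1+M2)/6=-58/37
seg 2: a=-4, c=M2/2=42/37, d=(M3−M2)/(6·2)=-7/37, b=Δ2−h2·(2M2+M3)/6=18/37
t_q=13/2 → seg 2, τ=1/2; S=-4+18/37·τ+42/37·τ²+-7/37·τ³=-1035/296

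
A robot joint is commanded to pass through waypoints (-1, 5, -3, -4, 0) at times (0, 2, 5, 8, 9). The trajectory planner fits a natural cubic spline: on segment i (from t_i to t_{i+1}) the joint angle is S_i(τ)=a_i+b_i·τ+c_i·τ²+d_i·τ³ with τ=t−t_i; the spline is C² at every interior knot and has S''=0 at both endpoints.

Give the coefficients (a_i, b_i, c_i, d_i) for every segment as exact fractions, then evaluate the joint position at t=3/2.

  seg 0: a=-1 b=569/133 c=0 d=-85/266
  seg 1: a=5 b=59/133 c=-255/133 d=1054/3591
  seg 2: a=-3 b=-417/133 c=289/399 d=251/3591
  seg 3: a=-4 b=412/133 c=180/133 d=-60/133
S(3/2) = 1319/304

Δ: Δ0=3, Δ1=-8/3, Δ2=-1/3, Δ3=4
row 1: diag=10, rhs=-34; c'=3/10, d'=-17/5
row 2: denom=12−3·3/10=111/10; d'=(14−3·-17/5)/(111/10)=242/111
row 3: denom=8−3·10/37=266/37; d'=(26−3·242/111)/(266/37)=360/133
back: M3=360/133
back: M2=242/111−10/37·360/133=578/399
back: M1=-17/5−3/10·578/399=-510/133
M: M0=0, M1=-510/133, M2=578/399, M3=360/133, M4=0
seg 0: a=-1, c=M0/2=0, d=(M1−M0)/(6·2)=-85/266, b=Δ0−h0·(2M0+M1)/6=569/133
seg 1: a=5, c=M1/2=-255/133, d=(M2−M1)/(6·3)=1054/3591, b=Δ1−h1·(2M1+M2)/6=59/133
seg 2: a=-3, c=M2/2=289/399, d=(M3−M2)/(6·3)=251/3591, b=Δ2−h2·(2M2+M3)/6=-417/133
seg 3: a=-4, c=M3/2=180/133, d=(M4−M3)/(6·1)=-60/133, b=Δ3−h3·(2M3+M4)/6=412/133
t_q=3/2 → seg 0, τ=3/2; S=-1+569/133·τ+0·τ²+-85/266·τ³=1319/304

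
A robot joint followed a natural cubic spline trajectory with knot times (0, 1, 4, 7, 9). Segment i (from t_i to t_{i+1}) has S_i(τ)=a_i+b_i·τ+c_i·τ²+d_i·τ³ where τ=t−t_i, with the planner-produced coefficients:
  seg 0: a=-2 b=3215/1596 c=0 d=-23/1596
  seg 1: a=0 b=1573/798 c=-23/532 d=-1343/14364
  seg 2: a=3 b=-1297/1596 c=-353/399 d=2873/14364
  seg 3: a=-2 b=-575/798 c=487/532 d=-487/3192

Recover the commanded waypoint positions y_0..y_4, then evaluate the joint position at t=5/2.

y_0 = S_0(0) = a_0 = -2
y_1 = S_1(0) = a_1 = 0
y_2 = S_2(0) = a_2 = 3
y_3 = S_3(0) = a_3 = -2
y_4 = S_3(2) = -1
t_q=5/2 is in segment 1 (τ=3/2); S_1(τ)=10827/4256

y_0=-2 y_1=0 y_2=3 y_3=-2 y_4=-1
S(5/2) = 10827/4256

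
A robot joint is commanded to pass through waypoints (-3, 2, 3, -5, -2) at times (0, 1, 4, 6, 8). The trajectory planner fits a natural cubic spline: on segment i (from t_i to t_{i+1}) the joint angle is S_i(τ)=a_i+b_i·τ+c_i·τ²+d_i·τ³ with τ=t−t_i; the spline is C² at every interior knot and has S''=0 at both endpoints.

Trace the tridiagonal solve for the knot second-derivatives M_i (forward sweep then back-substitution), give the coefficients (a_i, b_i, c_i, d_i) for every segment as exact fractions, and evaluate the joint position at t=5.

  seg 0: a=-3 b=8693/1608 c=0 d=-653/1608
  seg 1: a=2 b=3367/804 c=-653/536 d=-107/4824
  seg 2: a=3 b=-5983/1608 c=-95/67 d=4111/6432
  seg 3: a=-5 b=-1385/804 c=2591/1072 d=-2591/6432
S(5) = -3215/2144

Δ: Δ0=5, Δ1=1/3, Δ2=-4, Δ3=3/2
row 1: diag=8, rhs=-28; c'=3/8, d'=-7/2
row 2: denom=10−3·3/8=71/8; d'=(-26−3·-7/2)/(71/8)=-124/71
row 3: denom=8−2·16/71=536/71; d'=(33−2·-124/71)/(536/71)=2591/536
back: M3=2591/536
back: M2=-124/71−16/71·2591/536=-190/67
back: M1=-7/2−3/8·-190/67=-653/268
M: M0=0, M1=-653/268, M2=-190/67, M3=2591/536, M4=0
seg 0: a=-3, c=M0/2=0, d=(M1−M0)/(6·1)=-653/1608, b=Δ0−h0·(2M0+M1)/6=8693/1608
seg 1: a=2, c=M1/2=-653/536, d=(M2−M1)/(6·3)=-107/4824, b=Δ1−h1·(2M1+M2)/6=3367/804
seg 2: a=3, c=M2/2=-95/67, d=(M3−M2)/(6·2)=4111/6432, b=Δ2−h2·(2M2+M3)/6=-5983/1608
seg 3: a=-5, c=M3/2=2591/1072, d=(M4−M3)/(6·2)=-2591/6432, b=Δ3−h3·(2M3+M4)/6=-1385/804
t_q=5 → seg 2, τ=1; S=3+-5983/1608·τ+-95/67·τ²+4111/6432·τ³=-3215/2144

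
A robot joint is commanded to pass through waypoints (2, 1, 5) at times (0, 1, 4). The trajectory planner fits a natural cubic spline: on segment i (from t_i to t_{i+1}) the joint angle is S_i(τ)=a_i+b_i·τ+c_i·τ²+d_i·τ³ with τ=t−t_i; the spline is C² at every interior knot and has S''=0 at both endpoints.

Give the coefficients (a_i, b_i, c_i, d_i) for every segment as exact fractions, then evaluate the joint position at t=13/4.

  seg 0: a=2 b=-31/24 c=0 d=7/24
  seg 1: a=1 b=-5/12 c=7/8 d=-7/72
S(13/4) = 1733/512

Δ: Δ0=-1, Δ1=4/3
row 1: diag=8, rhs=14; c'=3/8, d'=7/4
back: M1=7/4
M: M0=0, M1=7/4, M2=0
seg 0: a=2, c=M0/2=0, d=(M1−M0)/(6·1)=7/24, b=Δ0−h0·(2M0+M1)/6=-31/24
seg 1: a=1, c=M1/2=7/8, d=(M2−M1)/(6·3)=-7/72, b=Δ1−h1·(2M1+M2)/6=-5/12
t_q=13/4 → seg 1, τ=9/4; S=1+-5/12·τ+7/8·τ²+-7/72·τ³=1733/512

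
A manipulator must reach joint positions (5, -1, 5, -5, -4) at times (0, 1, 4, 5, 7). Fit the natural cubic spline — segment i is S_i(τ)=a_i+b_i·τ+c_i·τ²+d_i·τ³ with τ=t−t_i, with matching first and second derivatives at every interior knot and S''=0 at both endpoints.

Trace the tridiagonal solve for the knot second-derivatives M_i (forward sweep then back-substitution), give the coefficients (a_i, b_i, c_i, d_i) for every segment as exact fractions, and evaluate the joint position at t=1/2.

Δ: Δ0=-6, Δ1=2, Δ2=-10, Δ3=1/2
row 1: diag=8, rhs=48; c'=3/8, d'=6
row 2: denom=8−3·3/8=55/8; d'=(-72−3·6)/(55/8)=-144/11
row 3: denom=6−1·8/55=322/55; d'=(63−1·-144/11)/(322/55)=4185/322
back: M3=4185/322
back: M2=-144/11−8/55·4185/322=-2412/161
back: M1=6−3/8·-2412/161=3741/322
M: M0=0, M1=3741/322, M2=-2412/161, M3=4185/322, M4=0
seg 0: a=5, c=M0/2=0, d=(M1−M0)/(6·1)=1247/644, b=Δ0−h0·(2M0+M1)/6=-5111/644
seg 1: a=-1, c=M1/2=3741/644, d=(M2−M1)/(6·3)=-2855/1932, b=Δ1−h1·(2M1+M2)/6=-685/322
seg 2: a=5, c=M2/2=-1206/161, d=(M3−M2)/(6·1)=429/92, b=Δ2−h2·(2M2+M3)/6=-4619/644
seg 3: a=-5, c=M3/2=4185/644, d=(M4−M3)/(6·2)=-1395/1288, b=Δ3−h3·(2M3+M4)/6=-2629/322
t_q=1/2 → seg 0, τ=1/2; S=5+-5111/644·τ+0·τ²+1247/644·τ³=6563/5152

  seg 0: a=5 b=-5111/644 c=0 d=1247/644
  seg 1: a=-1 b=-685/322 c=3741/644 d=-2855/1932
  seg 2: a=5 b=-4619/644 c=-1206/161 d=429/92
  seg 3: a=-5 b=-2629/322 c=4185/644 d=-1395/1288
S(1/2) = 6563/5152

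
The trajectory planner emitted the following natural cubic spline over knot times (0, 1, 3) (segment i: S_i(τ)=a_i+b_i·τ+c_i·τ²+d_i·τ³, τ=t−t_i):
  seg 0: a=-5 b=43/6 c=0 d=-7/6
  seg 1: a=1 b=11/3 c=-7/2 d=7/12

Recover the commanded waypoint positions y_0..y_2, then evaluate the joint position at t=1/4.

y_0=-5 y_1=1 y_2=-1
S(1/4) = -413/128

y_0 = S_0(0) = a_0 = -5
y_1 = S_1(0) = a_1 = 1
y_2 = S_1(2) = -1
t_q=1/4 is in segment 0 (τ=1/4); S_0(τ)=-413/128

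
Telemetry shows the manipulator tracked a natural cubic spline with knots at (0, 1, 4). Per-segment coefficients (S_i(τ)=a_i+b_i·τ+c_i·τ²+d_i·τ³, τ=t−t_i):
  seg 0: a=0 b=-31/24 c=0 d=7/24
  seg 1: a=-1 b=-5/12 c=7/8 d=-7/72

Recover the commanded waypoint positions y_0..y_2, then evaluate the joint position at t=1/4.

y_0=0 y_1=-1 y_2=3
S(1/4) = -163/512

y_0 = S_0(0) = a_0 = 0
y_1 = S_1(0) = a_1 = -1
y_2 = S_1(3) = 3
t_q=1/4 is in segment 0 (τ=1/4); S_0(τ)=-163/512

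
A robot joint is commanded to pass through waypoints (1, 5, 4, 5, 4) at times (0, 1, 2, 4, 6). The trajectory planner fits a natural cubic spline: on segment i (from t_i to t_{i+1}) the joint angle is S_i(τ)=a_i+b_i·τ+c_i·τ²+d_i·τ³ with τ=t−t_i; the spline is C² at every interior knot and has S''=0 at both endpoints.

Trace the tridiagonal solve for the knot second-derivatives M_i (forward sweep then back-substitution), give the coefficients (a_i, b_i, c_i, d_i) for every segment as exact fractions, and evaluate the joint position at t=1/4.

  seg 0: a=1 b=151/28 c=0 d=-39/28
  seg 1: a=5 b=17/14 c=-117/28 d=55/28
  seg 2: a=4 b=-5/4 c=12/7 d=-47/112
  seg 3: a=5 b=4/7 c=-45/56 d=15/112
S(1/4) = 4169/1792

Δ: Δ0=4, Δ1=-1, Δ2=1/2, Δ3=-1/2
row 1: diag=4, rhs=-30; c'=1/4, d'=-15/2
row 2: denom=6−1·1/4=23/4; d'=(9−1·-15/2)/(23/4)=66/23
row 3: denom=8−2·8/23=168/23; d'=(-6−2·66/23)/(168/23)=-45/28
back: M3=-45/28
back: M2=66/23−8/23·-45/28=24/7
back: M1=-15/2−1/4·24/7=-117/14
M: M0=0, M1=-117/14, M2=24/7, M3=-45/28, M4=0
seg 0: a=1, c=M0/2=0, d=(M1−M0)/(6·1)=-39/28, b=Δ0−h0·(2M0+M1)/6=151/28
seg 1: a=5, c=M1/2=-117/28, d=(M2−M1)/(6·1)=55/28, b=Δ1−h1·(2M1+M2)/6=17/14
seg 2: a=4, c=M2/2=12/7, d=(M3−M2)/(6·2)=-47/112, b=Δ2−h2·(2M2+M3)/6=-5/4
seg 3: a=5, c=M3/2=-45/56, d=(M4−M3)/(6·2)=15/112, b=Δ3−h3·(2M3+M4)/6=4/7
t_q=1/4 → seg 0, τ=1/4; S=1+151/28·τ+0·τ²+-39/28·τ³=4169/1792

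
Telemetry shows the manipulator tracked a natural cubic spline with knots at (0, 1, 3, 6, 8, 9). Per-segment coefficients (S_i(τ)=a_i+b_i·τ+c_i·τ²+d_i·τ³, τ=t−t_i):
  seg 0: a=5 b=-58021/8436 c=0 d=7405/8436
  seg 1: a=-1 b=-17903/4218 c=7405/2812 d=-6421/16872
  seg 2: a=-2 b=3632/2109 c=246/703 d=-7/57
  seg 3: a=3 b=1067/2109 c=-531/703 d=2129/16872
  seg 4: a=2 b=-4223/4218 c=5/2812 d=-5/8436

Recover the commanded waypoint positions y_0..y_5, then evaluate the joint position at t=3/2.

y_0=5 y_1=-1 y_2=-2 y_3=3 y_4=2 y_5=1
S(3/2) = -112995/44992

y_0 = S_0(0) = a_0 = 5
y_1 = S_1(0) = a_1 = -1
y_2 = S_2(0) = a_2 = -2
y_3 = S_3(0) = a_3 = 3
y_4 = S_4(0) = a_4 = 2
y_5 = S_4(1) = 1
t_q=3/2 is in segment 1 (τ=1/2); S_1(τ)=-112995/44992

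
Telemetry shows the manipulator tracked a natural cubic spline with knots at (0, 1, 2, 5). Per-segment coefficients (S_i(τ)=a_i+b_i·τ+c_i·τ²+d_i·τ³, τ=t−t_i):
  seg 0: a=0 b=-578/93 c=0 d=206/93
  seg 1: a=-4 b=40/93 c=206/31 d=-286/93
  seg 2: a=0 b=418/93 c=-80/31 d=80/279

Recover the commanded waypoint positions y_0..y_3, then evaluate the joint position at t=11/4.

y_0=0 y_1=-4 y_2=0 y_3=-2
S(11/4) = 253/124

y_0 = S_0(0) = a_0 = 0
y_1 = S_1(0) = a_1 = -4
y_2 = S_2(0) = a_2 = 0
y_3 = S_2(3) = -2
t_q=11/4 is in segment 2 (τ=3/4); S_2(τ)=253/124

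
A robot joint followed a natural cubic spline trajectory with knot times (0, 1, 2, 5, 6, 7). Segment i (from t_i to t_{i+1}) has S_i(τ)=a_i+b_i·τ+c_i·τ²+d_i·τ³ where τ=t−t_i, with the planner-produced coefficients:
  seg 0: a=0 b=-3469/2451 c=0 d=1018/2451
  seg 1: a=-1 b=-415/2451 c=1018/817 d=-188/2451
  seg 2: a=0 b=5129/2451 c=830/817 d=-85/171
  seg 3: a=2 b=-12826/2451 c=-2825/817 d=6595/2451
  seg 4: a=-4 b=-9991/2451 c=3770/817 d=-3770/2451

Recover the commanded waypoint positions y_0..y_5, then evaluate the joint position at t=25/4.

y_0 = S_0(0) = a_0 = 0
y_1 = S_1(0) = a_1 = -1
y_2 = S_2(0) = a_2 = 0
y_3 = S_3(0) = a_3 = 2
y_4 = S_4(0) = a_4 = -4
y_5 = S_4(1) = -5
t_q=25/4 is in segment 4 (τ=1/4); S_4(τ)=-124307/26144

y_0=0 y_1=-1 y_2=0 y_3=2 y_4=-4 y_5=-5
S(25/4) = -124307/26144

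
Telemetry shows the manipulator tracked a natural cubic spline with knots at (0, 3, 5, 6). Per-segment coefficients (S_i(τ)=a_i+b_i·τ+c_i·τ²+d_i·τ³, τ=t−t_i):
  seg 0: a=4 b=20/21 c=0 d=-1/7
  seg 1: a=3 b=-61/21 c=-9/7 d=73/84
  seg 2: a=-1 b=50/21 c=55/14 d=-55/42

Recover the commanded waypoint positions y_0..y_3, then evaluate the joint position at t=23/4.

y_0 = S_0(0) = a_0 = 4
y_1 = S_1(0) = a_1 = 3
y_2 = S_2(0) = a_2 = -1
y_3 = S_2(1) = 4
t_q=23/4 is in segment 2 (τ=3/4); S_2(τ)=2189/896

y_0=4 y_1=3 y_2=-1 y_3=4
S(23/4) = 2189/896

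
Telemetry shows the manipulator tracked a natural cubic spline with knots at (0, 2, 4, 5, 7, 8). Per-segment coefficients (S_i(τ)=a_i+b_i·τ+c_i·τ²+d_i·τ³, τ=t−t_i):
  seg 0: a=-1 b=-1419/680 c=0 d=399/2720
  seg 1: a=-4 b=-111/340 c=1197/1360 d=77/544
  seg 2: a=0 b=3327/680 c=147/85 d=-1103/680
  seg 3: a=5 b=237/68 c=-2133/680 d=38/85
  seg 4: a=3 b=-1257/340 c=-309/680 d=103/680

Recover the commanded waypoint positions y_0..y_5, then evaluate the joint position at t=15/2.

y_0 = S_0(0) = a_0 = -1
y_1 = S_1(0) = a_1 = -4
y_2 = S_2(0) = a_2 = 0
y_3 = S_3(0) = a_3 = 5
y_4 = S_4(0) = a_4 = 3
y_5 = S_4(1) = -1
t_q=15/2 is in segment 4 (τ=1/2); S_4(τ)=5749/5440

y_0=-1 y_1=-4 y_2=0 y_3=5 y_4=3 y_5=-1
S(15/2) = 5749/5440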